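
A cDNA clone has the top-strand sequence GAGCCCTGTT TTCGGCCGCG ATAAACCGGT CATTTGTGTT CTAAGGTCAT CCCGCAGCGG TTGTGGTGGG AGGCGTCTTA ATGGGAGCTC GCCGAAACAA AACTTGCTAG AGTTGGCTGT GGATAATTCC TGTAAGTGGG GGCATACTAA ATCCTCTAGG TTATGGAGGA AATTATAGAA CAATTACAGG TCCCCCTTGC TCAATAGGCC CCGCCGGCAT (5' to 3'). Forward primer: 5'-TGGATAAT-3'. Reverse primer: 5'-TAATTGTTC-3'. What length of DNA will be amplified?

Scanning the template, TGGATAAT occurs at positions 120–127; this primer anneals to the bottom strand there with its 3' end pointing downstream.
The reverse primer's reverse complement is GAACAATTA, which matches the template at positions 178–186.
Product length = (reverse-primer end) − (forward-primer start) + 1 = 186 − 120 + 1 = 67 bp.

67 bp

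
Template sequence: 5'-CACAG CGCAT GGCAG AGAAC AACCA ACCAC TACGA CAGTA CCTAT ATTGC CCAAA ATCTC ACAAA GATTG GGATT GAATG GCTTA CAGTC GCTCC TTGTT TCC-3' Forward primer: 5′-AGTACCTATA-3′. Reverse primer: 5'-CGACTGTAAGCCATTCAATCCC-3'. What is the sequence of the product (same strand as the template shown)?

Scanning the template, AGTACCTATA occurs at positions 37–46; this primer anneals to the bottom strand there with its 3' end pointing downstream.
Taking the reverse complement of CGACTGTAAGCCATTCAATCCC gives GGGATTGAATGGCTTACAGTCG, found at positions 70–91 on the template; the primer anneals here to the top strand with its 3' end pointing upstream.
The product is the template from position 37 through 91 (55 bp).

5'-AGTACCTATATTGCCCAAAATCTCACAAAGATTGGGATTGAATGGCTTACAGTCG-3'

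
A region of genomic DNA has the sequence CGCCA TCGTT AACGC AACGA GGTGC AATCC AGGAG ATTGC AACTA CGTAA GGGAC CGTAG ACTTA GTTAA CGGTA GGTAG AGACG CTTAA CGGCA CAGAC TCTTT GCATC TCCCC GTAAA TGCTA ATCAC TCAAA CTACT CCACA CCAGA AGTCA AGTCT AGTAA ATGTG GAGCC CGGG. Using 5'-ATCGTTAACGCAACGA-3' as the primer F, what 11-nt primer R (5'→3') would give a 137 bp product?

The forward primer binds at positions 5–20, so a 137 bp product ends at position 5 + 137 − 1 = 141.
The reverse primer anneals to the top strand over positions 131–141, i.e. to TCAAACTACTC.
Its sequence written 5'→3' is the reverse complement: GAGTAGTTTGA.

5'-GAGTAGTTTGA-3'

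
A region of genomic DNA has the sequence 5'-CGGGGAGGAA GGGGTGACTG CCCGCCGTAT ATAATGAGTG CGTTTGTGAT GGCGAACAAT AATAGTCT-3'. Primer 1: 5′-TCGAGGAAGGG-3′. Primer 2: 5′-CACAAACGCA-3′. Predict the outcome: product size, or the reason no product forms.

Primer 1 (TCGAGGAAGGG) does not match the top strand, and its reverse complement CCCTTCCTCGA does not match either.
With no annealing site for primer 1, no amplification occurs.

No product — primer 1 has no binding site in the template.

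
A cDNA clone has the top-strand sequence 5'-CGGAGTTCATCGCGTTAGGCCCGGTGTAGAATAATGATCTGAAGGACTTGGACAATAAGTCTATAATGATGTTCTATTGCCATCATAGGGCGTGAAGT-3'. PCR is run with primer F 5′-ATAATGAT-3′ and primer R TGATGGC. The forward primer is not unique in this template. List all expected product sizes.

55 bp, 23 bp

The forward primer ATAATGAT matches the top strand at positions 31–38, 63–70.
The reverse primer's reverse complement is GCCATCA, matching at positions 79–85.
Each forward site pairs with the reverse site to give a product ending at position 85: sizes 55, 23 bp.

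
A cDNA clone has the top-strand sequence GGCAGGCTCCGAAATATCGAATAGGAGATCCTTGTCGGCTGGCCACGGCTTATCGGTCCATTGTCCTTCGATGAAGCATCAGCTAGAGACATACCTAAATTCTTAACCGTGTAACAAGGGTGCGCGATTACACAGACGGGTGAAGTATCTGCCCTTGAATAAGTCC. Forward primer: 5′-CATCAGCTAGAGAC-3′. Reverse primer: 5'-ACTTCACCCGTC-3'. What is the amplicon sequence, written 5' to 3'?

The forward primer matches the template at positions 77–90.
Reverse complement of the reverse primer: GACGGGTGAAGT. This occurs on the top strand at positions 135–146.
The product is the template from position 77 through 146 (70 bp).

5'-CATCAGCTAGAGACATACCTAAATTCTTAACCGTGTAACAAGGGTGCGCGATTACACAGACGGGTGAAGT-3'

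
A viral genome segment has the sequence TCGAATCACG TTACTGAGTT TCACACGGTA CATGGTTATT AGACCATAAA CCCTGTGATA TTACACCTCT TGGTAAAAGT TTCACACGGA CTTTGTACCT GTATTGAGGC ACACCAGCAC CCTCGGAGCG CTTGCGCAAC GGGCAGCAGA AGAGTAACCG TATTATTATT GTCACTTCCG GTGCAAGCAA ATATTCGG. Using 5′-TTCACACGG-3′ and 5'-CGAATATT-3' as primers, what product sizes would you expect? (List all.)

178 bp, 117 bp

The forward primer TTCACACGG matches the top strand at positions 20–28, 81–89.
The reverse primer's reverse complement is AATATTCG, matching at positions 190–197.
Each forward site pairs with the reverse site to give a product ending at position 197: sizes 178, 117 bp.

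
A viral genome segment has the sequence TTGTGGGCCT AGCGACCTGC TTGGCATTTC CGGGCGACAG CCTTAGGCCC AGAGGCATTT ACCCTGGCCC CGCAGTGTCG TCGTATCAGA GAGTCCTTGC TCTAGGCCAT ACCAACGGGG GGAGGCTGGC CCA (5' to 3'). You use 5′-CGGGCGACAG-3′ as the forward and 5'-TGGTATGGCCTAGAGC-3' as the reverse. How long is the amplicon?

84 bp

Forward primer CGGGCGACAG is found on the top strand at positions 31–40.
The reverse primer's reverse complement is GCTCTAGGCCATACCA, which matches the template at positions 99–114.
Amplicon spans positions 31–114: 84 bp.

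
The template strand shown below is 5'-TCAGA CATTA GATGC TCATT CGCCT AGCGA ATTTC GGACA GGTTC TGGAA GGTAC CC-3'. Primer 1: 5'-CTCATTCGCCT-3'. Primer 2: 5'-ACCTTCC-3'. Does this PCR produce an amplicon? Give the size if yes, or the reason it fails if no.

Yes — a 39 bp product.

Primer 1 (CTCATTCGCCT) matches the top strand at positions 15–25; it acts as a forward primer.
Primer 2's reverse complement is GGAAGGT, matching the top strand at positions 47–53; it acts as a reverse primer.
The 3' ends face each other across positions 15–53, giving a 39 bp product.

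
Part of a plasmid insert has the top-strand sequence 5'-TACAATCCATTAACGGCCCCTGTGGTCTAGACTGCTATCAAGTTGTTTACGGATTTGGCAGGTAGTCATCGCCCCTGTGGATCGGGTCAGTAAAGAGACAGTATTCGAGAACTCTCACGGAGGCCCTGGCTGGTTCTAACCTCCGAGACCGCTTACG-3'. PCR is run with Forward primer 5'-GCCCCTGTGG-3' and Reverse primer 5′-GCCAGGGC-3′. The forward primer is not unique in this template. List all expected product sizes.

115 bp, 60 bp

The forward primer GCCCCTGTGG matches the top strand at positions 16–25, 71–80.
The reverse primer's reverse complement is GCCCTGGC, matching at positions 123–130.
Each forward site pairs with the reverse site to give a product ending at position 130: sizes 115, 60 bp.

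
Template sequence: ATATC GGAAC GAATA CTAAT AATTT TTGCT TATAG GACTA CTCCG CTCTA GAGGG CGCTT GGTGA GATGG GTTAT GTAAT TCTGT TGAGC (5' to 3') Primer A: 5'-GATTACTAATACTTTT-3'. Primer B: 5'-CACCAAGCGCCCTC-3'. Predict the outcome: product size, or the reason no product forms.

Primer A (GATTACTAATACTTTT) does not match the top strand, and its reverse complement AAAAGTATTAGTAATC does not match either.
With no annealing site for primer A, no amplification occurs.

No product — primer A has no binding site in the template.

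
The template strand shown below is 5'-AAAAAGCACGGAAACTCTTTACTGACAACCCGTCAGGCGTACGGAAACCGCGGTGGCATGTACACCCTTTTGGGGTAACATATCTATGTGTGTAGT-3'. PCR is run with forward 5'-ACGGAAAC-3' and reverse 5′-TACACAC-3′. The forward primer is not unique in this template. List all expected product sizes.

The forward primer ACGGAAAC matches the top strand at positions 8–15, 41–48.
The reverse primer's reverse complement is GTGTGTA, matching at positions 88–94.
Each forward site pairs with the reverse site to give a product ending at position 94: sizes 87, 54 bp.

87 bp, 54 bp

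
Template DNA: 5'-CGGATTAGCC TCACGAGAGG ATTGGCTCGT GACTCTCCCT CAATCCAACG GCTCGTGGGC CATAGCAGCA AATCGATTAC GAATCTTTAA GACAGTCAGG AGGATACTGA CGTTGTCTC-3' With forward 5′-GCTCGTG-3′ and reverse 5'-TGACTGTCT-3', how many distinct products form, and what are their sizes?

Two products: 74 bp, 48 bp

The forward primer GCTCGTG matches the top strand at positions 25–31, 51–57.
The reverse primer's reverse complement is AGACAGTCA, matching at positions 90–98.
Each forward site pairs with the reverse site to give a product ending at position 98: sizes 74, 48 bp.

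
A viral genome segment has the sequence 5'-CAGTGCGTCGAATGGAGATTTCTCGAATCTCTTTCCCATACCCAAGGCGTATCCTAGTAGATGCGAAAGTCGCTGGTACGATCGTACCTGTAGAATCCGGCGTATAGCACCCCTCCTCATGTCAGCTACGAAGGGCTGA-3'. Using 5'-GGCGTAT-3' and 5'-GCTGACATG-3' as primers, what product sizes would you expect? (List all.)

81 bp, 28 bp

The forward primer GGCGTAT matches the top strand at positions 46–52, 99–105.
The reverse primer's reverse complement is CATGTCAGC, matching at positions 118–126.
Each forward site pairs with the reverse site to give a product ending at position 126: sizes 81, 28 bp.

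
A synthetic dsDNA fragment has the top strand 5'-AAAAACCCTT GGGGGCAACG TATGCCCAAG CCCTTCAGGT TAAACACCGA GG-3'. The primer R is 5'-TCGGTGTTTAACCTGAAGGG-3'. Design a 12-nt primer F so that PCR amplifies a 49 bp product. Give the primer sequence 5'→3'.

5'-AAAACCCTTGGG-3'

The reverse primer's reverse complement CCCTTCAGGTTAAACACCGA matches the template at positions 31–50, so the product ends at position 50.
A 49 bp product then starts at position 50 − 49 + 1 = 2.
The forward primer is identical to the top strand there: AAAACCCTTGGG.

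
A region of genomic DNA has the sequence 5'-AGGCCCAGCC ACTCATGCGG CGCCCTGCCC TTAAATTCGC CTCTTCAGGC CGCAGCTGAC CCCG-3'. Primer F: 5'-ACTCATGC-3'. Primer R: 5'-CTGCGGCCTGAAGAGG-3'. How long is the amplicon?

45 bp

Scanning the template, ACTCATGC occurs at positions 11–18; this primer anneals to the bottom strand there with its 3' end pointing downstream.
Reverse complement of the reverse primer: CCTCTTCAGGCCGCAG. This occurs on the top strand at positions 40–55.
Product length = (reverse-primer end) − (forward-primer start) + 1 = 55 − 11 + 1 = 45 bp.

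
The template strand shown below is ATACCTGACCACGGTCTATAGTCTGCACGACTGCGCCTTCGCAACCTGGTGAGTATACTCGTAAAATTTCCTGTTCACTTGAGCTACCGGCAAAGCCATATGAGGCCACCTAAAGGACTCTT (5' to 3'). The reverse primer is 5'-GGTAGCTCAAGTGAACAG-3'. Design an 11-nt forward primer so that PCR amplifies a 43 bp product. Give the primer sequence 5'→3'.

The reverse primer's reverse complement CTGTTCACTTGAGCTACC matches the template at positions 71–88, so the product ends at position 88.
A 43 bp product then starts at position 88 − 43 + 1 = 46.
The forward primer is identical to the top strand there: CTGGTGAGTAT.

5'-CTGGTGAGTAT-3'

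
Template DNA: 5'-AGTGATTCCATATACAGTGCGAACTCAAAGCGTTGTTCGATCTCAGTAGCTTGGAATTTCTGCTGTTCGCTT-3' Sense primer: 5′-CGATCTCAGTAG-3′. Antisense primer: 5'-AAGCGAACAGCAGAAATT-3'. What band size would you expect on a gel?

Scanning the template, CGATCTCAGTAG occurs at positions 38–49; this primer anneals to the bottom strand there with its 3' end pointing downstream.
The reverse primer's reverse complement is AATTTCTGCTGTTCGCTT, which matches the template at positions 55–72.
The product runs from position 38 to position 72, so its length is 72 − 38 + 1 = 35 bp.

35 bp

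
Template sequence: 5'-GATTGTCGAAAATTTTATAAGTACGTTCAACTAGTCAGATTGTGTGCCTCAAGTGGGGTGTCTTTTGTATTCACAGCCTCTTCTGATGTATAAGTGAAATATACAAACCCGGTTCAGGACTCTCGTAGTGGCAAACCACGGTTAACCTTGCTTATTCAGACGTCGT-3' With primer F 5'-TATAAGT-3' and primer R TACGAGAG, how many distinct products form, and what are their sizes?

Two products: 112 bp, 39 bp

The forward primer TATAAGT matches the top strand at positions 16–22, 89–95.
The reverse primer's reverse complement is CTCTCGTA, matching at positions 120–127.
Each forward site pairs with the reverse site to give a product ending at position 127: sizes 112, 39 bp.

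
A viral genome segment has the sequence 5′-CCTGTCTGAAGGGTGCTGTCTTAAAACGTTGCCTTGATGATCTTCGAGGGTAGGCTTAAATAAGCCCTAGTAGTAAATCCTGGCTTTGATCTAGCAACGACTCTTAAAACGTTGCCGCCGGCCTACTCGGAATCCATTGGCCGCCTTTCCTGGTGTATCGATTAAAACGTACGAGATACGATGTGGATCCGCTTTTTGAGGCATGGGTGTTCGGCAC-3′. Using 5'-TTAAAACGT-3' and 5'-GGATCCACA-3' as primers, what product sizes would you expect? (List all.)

The forward primer TTAAAACGT matches the top strand at positions 21–29, 104–112, 162–170.
The reverse primer's reverse complement is TGTGGATCC, matching at positions 182–190.
Each forward site pairs with the reverse site to give a product ending at position 190: sizes 170, 87, 29 bp.

170 bp, 87 bp, 29 bp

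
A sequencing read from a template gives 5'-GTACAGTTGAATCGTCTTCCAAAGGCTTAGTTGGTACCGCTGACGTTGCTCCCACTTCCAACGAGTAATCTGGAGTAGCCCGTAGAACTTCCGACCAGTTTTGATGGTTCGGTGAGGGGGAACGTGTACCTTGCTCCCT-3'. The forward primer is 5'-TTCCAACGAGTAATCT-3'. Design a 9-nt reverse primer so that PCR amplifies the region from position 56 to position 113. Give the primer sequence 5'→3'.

5'-ACCGAACCA-3'

The product's 3' end on the top strand is position 113.
The reverse primer anneals to the top strand over positions 105–113, i.e. to TGGTTCGGT.
Its sequence written 5'→3' is the reverse complement: ACCGAACCA.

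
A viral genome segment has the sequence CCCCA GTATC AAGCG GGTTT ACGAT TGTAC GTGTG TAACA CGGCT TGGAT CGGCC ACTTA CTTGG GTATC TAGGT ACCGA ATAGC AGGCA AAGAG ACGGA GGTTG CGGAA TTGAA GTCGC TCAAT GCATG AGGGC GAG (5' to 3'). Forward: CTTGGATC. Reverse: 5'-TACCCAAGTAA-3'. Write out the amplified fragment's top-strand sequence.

5'-CTTGGATCGGCCACTTACTTGGGTA-3'

The forward primer matches the template at positions 44–51.
Reverse complement of the reverse primer: TTACTTGGGTA. This occurs on the top strand at positions 58–68.
The product is the template from position 44 through 68 (25 bp).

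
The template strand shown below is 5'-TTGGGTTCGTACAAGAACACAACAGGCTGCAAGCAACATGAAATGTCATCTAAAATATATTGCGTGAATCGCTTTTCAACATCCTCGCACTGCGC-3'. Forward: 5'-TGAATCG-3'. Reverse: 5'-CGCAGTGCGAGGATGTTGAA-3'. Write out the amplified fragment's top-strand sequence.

Scanning the template, TGAATCG occurs at positions 65–71; this primer anneals to the bottom strand there with its 3' end pointing downstream.
The reverse primer's reverse complement is TTCAACATCCTCGCACTGCG, which matches the template at positions 75–94.
The product is the template from position 65 through 94 (30 bp).

5'-TGAATCGCTTTTCAACATCCTCGCACTGCG-3'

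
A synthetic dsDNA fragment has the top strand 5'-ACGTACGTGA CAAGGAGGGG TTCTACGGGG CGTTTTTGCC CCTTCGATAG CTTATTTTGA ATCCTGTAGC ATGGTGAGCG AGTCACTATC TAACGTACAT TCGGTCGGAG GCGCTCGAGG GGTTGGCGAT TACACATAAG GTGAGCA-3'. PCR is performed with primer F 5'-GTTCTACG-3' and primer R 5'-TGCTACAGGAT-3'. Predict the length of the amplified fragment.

The forward primer matches the template at positions 20–27.
The reverse primer's reverse complement is ATCCTGTAGCA, which matches the template at positions 61–71.
The product runs from position 20 to position 71, so its length is 71 − 20 + 1 = 52 bp.

52 bp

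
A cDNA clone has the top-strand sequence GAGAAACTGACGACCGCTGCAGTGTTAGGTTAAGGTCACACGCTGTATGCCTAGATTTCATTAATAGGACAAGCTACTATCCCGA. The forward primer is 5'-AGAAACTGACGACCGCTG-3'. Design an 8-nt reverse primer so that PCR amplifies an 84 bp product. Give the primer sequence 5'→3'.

The forward primer binds at positions 2–19, so an 84 bp product ends at position 2 + 84 − 1 = 85.
The reverse primer anneals to the top strand over positions 78–85, i.e. to TATCCCGA.
Its sequence written 5'→3' is the reverse complement: TCGGGATA.

5'-TCGGGATA-3'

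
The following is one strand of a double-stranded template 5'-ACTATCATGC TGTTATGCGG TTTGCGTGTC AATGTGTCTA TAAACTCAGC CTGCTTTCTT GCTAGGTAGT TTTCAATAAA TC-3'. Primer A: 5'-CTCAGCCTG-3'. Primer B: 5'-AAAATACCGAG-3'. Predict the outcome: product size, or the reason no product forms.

Primer B (AAAATACCGAG) does not match the top strand, and its reverse complement CTCGGTATTTT does not match either.
With no annealing site for primer B, no amplification occurs.

No product — primer B has no binding site in the template.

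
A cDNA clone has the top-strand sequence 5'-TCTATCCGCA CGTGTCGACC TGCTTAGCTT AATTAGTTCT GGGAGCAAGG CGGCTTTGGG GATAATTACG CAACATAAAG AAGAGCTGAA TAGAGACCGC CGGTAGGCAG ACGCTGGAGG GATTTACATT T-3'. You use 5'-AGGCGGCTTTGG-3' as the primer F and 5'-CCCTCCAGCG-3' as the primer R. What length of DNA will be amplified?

Forward primer AGGCGGCTTTGG is found on the top strand at positions 48–59.
Taking the reverse complement of CCCTCCAGCG gives CGCTGGAGGG, found at positions 112–121 on the template; the primer anneals here to the top strand with its 3' end pointing upstream.
Amplicon spans positions 48–121: 74 bp.

74 bp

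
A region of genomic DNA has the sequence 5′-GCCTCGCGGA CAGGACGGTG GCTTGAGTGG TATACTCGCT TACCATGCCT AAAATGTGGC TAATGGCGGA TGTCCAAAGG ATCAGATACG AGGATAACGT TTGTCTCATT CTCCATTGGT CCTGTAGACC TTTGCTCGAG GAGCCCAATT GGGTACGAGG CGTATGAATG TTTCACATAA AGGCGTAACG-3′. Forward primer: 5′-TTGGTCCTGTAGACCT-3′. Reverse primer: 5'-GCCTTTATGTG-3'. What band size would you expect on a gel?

Forward primer TTGGTCCTGTAGACCT is found on the top strand at positions 116–131.
Reverse complement of the reverse primer: CACATAAAGGC. This occurs on the top strand at positions 174–184.
Amplicon spans positions 116–184: 69 bp.

69 bp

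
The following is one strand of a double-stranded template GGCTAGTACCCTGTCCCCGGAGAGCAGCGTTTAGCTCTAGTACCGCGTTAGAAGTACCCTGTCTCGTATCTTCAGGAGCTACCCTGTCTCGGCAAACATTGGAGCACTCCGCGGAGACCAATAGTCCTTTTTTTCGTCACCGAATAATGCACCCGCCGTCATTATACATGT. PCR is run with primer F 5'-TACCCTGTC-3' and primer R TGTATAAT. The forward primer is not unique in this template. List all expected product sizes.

162 bp, 114 bp, 89 bp

The forward primer TACCCTGTC matches the top strand at positions 7–15, 55–63, 80–88.
The reverse primer's reverse complement is ATTATACA, matching at positions 161–168.
Each forward site pairs with the reverse site to give a product ending at position 168: sizes 162, 114, 89 bp.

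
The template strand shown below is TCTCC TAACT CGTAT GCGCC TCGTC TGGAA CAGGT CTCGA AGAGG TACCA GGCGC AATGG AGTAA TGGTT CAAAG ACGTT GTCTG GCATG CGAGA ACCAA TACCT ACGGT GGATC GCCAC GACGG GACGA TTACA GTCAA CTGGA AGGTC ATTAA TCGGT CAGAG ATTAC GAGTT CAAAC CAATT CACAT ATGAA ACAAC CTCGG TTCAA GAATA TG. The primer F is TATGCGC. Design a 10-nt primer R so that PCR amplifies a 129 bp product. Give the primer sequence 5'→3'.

5'-GTTGACTGTA-3'

The forward primer binds at positions 13–19, so a 129 bp product ends at position 13 + 129 − 1 = 141.
The reverse primer anneals to the top strand over positions 132–141, i.e. to TACAGTCAAC.
Its sequence written 5'→3' is the reverse complement: GTTGACTGTA.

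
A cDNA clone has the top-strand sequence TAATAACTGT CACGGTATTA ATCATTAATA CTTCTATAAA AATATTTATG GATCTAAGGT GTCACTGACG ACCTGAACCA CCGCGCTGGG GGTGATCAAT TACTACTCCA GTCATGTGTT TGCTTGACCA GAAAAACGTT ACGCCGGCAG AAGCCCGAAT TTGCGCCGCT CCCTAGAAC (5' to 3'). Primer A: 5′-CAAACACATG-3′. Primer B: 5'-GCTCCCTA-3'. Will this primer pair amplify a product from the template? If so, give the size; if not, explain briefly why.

No product — the primers' 3' ends point away from each other.

Primer A (CAAACACATG) has reverse complement CATGTGTTTG, which matches the top strand at positions 113–122; primer A anneals to the top strand there with its 3' end pointing upstream toward position 113.
Primer B (GCTCCCTA) matches the top strand directly at positions 168–175; it anneals to the bottom strand with its 3' end pointing downstream toward position 175.
The 3' ends diverge (primer A extends toward position 1, primer B toward position 179), so the primers never converge on a shared product.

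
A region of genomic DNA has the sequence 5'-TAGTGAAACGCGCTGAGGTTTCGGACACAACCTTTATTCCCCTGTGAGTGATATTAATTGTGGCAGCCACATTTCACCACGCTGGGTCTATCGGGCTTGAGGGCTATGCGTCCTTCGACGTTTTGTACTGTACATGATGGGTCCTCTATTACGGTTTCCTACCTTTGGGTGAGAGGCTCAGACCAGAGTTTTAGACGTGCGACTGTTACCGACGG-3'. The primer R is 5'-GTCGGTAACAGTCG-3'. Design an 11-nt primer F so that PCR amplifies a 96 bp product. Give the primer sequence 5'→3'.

The reverse primer's reverse complement CGACTGTTACCGAC matches the template at positions 200–213, so the product ends at position 213.
A 96 bp product then starts at position 213 − 96 + 1 = 118.
The forward primer is identical to the top strand there: ACGTTTTGTAC.

5'-ACGTTTTGTAC-3'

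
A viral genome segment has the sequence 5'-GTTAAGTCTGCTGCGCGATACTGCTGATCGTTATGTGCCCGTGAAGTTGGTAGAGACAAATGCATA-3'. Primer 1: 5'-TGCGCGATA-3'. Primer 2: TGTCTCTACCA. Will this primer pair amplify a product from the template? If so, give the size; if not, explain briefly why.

Primer 1 (TGCGCGATA) matches the top strand at positions 12–20; it acts as a forward primer.
Primer 2's reverse complement is TGGTAGAGACA, matching the top strand at positions 48–58; it acts as a reverse primer.
The 3' ends face each other across positions 12–58, giving a 47 bp product.

Yes — a 47 bp product.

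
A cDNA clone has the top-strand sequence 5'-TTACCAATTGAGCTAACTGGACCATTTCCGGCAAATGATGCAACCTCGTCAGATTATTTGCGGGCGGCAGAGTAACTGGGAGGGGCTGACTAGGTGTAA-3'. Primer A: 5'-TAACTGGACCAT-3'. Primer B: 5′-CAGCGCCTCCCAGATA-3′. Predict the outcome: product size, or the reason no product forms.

No product — primer B has no binding site in the template.

Primer B (CAGCGCCTCCCAGATA) does not match the top strand, and its reverse complement TATCTGGGAGGCGCTG does not match either.
With no annealing site for primer B, no amplification occurs.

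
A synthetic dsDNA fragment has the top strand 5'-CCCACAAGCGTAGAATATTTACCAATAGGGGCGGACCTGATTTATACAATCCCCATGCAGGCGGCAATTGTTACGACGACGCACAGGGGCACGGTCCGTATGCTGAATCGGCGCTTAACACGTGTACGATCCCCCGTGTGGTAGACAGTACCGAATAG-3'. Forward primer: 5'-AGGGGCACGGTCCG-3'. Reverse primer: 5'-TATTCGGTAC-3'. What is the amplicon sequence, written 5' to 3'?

5'-AGGGGCACGGTCCGTATGCTGAATCGGCGCTTAACACGTGTACGATCCCCCGTGTGGTAGACAGTACCGAATA-3'

Forward primer AGGGGCACGGTCCG is found on the top strand at positions 85–98.
Reverse complement of the reverse primer: GTACCGAATA. This occurs on the top strand at positions 148–157.
The product is the template from position 85 through 157 (73 bp).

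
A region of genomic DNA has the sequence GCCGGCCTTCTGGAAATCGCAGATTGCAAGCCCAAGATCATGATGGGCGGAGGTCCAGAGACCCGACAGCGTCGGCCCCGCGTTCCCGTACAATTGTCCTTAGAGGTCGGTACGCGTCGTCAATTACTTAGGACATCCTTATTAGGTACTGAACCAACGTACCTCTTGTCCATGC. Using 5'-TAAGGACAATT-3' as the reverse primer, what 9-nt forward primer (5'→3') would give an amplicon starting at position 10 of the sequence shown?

5'-CTGGAAATC-3'

The reverse primer's reverse complement AATTGTCCTTA matches the template at positions 92–102; the product starts at position 10.
The forward primer is identical to the top strand over positions 10–18: CTGGAAATC.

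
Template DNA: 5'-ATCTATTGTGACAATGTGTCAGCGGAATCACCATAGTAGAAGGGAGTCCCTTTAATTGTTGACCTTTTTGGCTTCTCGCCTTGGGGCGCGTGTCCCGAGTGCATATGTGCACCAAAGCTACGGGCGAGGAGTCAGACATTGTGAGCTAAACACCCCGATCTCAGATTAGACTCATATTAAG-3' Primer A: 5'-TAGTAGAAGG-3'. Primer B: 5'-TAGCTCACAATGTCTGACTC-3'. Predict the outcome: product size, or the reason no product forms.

Primer A (TAGTAGAAGG) matches the top strand at positions 34–43; it acts as a forward primer.
Primer B's reverse complement is GAGTCAGACATTGTGAGCTA, matching the top strand at positions 129–148; it acts as a reverse primer.
The 3' ends face each other across positions 34–148, giving a 115 bp product.

Yes — a 115 bp product.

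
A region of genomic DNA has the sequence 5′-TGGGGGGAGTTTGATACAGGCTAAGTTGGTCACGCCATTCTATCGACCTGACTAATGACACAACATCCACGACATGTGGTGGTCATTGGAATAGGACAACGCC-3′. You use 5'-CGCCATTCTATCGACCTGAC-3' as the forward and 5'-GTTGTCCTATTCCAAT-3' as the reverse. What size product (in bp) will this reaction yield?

68 bp

Scanning the template, CGCCATTCTATCGACCTGAC occurs at positions 33–52; this primer anneals to the bottom strand there with its 3' end pointing downstream.
Taking the reverse complement of GTTGTCCTATTCCAAT gives ATTGGAATAGGACAAC, found at positions 85–100 on the template; the primer anneals here to the top strand with its 3' end pointing upstream.
Amplicon spans positions 33–100: 68 bp.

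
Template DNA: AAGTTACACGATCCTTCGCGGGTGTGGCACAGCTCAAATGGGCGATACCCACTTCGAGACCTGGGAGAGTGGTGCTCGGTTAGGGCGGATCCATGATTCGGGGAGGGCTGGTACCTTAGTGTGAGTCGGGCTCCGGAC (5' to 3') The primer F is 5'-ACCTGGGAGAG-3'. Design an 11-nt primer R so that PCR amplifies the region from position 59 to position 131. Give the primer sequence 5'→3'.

5'-GCCCGACTCAC-3'

The product's 3' end on the top strand is position 131.
The reverse primer anneals to the top strand over positions 121–131, i.e. to GTGAGTCGGGC.
Its sequence written 5'→3' is the reverse complement: GCCCGACTCAC.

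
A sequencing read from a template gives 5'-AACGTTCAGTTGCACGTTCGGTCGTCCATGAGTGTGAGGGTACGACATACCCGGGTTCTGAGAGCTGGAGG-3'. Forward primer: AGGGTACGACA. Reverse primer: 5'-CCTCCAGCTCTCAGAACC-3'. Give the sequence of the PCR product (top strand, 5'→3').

Forward primer AGGGTACGACA is found on the top strand at positions 37–47.
The reverse primer's reverse complement is GGTTCTGAGAGCTGGAGG, which matches the template at positions 54–71.
The product is the template from position 37 through 71 (35 bp).

5'-AGGGTACGACATACCCGGGTTCTGAGAGCTGGAGG-3'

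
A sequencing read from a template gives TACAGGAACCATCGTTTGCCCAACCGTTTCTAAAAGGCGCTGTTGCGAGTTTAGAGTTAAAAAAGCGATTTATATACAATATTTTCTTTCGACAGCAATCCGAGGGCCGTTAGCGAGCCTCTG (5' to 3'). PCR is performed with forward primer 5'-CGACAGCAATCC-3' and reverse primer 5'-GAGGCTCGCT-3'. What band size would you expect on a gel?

Forward primer CGACAGCAATCC is found on the top strand at positions 90–101.
Reverse complement of the reverse primer: AGCGAGCCTC. This occurs on the top strand at positions 112–121.
Amplicon spans positions 90–121: 32 bp.

32 bp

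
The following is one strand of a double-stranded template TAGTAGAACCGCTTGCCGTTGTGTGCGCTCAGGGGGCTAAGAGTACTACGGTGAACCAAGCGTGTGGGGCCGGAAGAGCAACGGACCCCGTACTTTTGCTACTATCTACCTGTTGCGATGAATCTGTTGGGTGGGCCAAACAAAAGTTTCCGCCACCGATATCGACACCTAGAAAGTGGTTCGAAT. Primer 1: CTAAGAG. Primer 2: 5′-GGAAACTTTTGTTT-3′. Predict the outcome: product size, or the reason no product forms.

Primer 1 (CTAAGAG) matches the top strand at positions 37–43; it acts as a forward primer.
Primer 2's reverse complement is AAACAAAAGTTTCC, matching the top strand at positions 138–151; it acts as a reverse primer.
The 3' ends face each other across positions 37–151, giving a 115 bp product.

Yes — a 115 bp product.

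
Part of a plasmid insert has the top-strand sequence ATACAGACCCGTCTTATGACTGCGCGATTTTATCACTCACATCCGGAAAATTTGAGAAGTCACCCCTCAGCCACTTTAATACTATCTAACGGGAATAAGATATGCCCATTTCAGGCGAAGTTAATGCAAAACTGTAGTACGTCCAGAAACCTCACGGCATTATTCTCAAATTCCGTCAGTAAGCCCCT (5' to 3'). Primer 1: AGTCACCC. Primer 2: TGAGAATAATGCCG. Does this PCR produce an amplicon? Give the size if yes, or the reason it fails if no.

Primer 1 (AGTCACCC) matches the top strand at positions 58–65; it acts as a forward primer.
Primer 2's reverse complement is CGGCATTATTCTCA, matching the top strand at positions 155–168; it acts as a reverse primer.
The 3' ends face each other across positions 58–168, giving a 111 bp product.

Yes — a 111 bp product.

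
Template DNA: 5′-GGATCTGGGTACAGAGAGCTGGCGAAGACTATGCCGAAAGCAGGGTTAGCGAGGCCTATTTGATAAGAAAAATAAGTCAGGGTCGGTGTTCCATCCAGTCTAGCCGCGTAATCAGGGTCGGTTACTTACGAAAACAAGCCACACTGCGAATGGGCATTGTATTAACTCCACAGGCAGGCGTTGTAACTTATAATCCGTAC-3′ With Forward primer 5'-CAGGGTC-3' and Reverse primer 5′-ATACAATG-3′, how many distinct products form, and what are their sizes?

Two products: 85 bp, 50 bp

The forward primer CAGGGTC matches the top strand at positions 78–84, 113–119.
The reverse primer's reverse complement is CATTGTAT, matching at positions 155–162.
Each forward site pairs with the reverse site to give a product ending at position 162: sizes 85, 50 bp.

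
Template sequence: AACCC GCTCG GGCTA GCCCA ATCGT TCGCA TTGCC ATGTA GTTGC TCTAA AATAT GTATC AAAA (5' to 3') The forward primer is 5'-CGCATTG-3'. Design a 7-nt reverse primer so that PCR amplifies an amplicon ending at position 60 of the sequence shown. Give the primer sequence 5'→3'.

5'-GATACAT-3'

The forward primer binds at positions 27–33; the product's 3' end on the top strand is position 60.
The reverse primer anneals to the top strand over positions 54–60, i.e. to ATGTATC.
Its sequence written 5'→3' is the reverse complement: GATACAT.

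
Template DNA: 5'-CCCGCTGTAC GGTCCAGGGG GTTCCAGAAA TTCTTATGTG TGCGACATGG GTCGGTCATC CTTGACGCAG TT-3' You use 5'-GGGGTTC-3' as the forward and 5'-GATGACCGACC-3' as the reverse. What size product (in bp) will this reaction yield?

43 bp

Forward primer GGGGTTC is found on the top strand at positions 18–24.
The reverse primer's reverse complement is GGTCGGTCATC, which matches the template at positions 50–60.
Product length = (reverse-primer end) − (forward-primer start) + 1 = 60 − 18 + 1 = 43 bp.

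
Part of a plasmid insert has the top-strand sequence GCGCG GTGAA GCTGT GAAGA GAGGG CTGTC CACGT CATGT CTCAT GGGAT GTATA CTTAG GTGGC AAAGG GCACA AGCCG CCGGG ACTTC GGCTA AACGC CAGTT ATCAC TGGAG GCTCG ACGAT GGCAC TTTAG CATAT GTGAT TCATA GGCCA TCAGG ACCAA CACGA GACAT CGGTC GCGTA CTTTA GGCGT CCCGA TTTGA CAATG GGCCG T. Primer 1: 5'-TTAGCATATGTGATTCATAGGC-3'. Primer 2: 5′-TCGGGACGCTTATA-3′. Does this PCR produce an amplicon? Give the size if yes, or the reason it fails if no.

Primer 2 (TCGGGACGCTTATA) does not match the top strand, and its reverse complement TATAAGCGTCCCGA does not match either.
With no annealing site for primer 2, no amplification occurs.

No product — primer 2 has no binding site in the template.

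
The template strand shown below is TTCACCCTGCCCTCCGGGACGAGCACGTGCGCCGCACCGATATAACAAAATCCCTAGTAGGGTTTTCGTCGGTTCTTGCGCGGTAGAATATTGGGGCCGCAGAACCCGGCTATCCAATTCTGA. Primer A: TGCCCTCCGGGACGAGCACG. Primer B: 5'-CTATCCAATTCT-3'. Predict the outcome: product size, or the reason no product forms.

No product — both primers anneal to the same strand and extend in the same direction.

Primer A (TGCCCTCCGGGACGAGCACG) matches the top strand at positions 8–27 (3' end points downstream).
Primer B (CTATCCAATTCT) also matches the top strand directly, at positions 110–121 — its reverse complement AGAATTGGATAG is not present.
Both primers anneal to the bottom strand with 3' ends pointing the same way, so neither can prime synthesis back toward the other.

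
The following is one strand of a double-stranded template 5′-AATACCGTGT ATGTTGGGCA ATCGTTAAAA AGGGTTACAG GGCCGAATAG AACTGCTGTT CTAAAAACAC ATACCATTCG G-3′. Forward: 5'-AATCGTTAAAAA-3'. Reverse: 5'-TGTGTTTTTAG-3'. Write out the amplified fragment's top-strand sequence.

Forward primer AATCGTTAAAAA is found on the top strand at positions 20–31.
Taking the reverse complement of TGTGTTTTTAG gives CTAAAAACACA, found at positions 61–71 on the template; the primer anneals here to the top strand with its 3' end pointing upstream.
The product is the template from position 20 through 71 (52 bp).

5'-AATCGTTAAAAAGGGTTACAGGGCCGAATAGAACTGCTGTTCTAAAAACACA-3'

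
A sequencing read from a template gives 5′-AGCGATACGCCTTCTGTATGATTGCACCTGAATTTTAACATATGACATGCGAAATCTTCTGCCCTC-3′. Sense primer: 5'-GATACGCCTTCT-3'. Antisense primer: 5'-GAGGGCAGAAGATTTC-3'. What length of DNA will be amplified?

The forward primer matches the template at positions 4–15.
The reverse primer's reverse complement is GAAATCTTCTGCCCTC, which matches the template at positions 51–66.
Product length = (reverse-primer end) − (forward-primer start) + 1 = 66 − 4 + 1 = 63 bp.

63 bp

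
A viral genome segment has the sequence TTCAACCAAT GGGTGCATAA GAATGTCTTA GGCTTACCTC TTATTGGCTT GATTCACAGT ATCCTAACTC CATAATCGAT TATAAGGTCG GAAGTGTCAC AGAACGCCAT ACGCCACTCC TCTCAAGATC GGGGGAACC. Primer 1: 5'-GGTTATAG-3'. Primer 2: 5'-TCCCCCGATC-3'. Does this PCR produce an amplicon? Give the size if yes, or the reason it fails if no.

Primer 1 (GGTTATAG) does not match the top strand, and its reverse complement CTATAACC does not match either.
With no annealing site for primer 1, no amplification occurs.

No product — primer 1 has no binding site in the template.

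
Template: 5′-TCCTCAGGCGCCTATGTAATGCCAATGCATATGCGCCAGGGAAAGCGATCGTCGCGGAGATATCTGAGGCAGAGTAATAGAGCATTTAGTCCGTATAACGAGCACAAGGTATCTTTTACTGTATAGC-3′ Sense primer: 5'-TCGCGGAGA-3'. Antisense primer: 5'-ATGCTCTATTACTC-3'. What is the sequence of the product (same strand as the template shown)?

The forward primer matches the template at positions 52–60.
The reverse primer's reverse complement is GAGTAATAGAGCAT, which matches the template at positions 72–85.
The product is the template from position 52 through 85 (34 bp).

5'-TCGCGGAGATATCTGAGGCAGAGTAATAGAGCAT-3'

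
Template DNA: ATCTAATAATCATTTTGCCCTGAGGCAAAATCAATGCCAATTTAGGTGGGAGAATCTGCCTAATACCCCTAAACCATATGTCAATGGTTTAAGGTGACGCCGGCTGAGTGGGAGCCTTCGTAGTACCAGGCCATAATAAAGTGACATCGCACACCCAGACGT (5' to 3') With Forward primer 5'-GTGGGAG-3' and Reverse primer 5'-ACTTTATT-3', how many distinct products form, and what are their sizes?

Two products: 97 bp, 35 bp

The forward primer GTGGGAG matches the top strand at positions 46–52, 108–114.
The reverse primer's reverse complement is AATAAAGT, matching at positions 135–142.
Each forward site pairs with the reverse site to give a product ending at position 142: sizes 97, 35 bp.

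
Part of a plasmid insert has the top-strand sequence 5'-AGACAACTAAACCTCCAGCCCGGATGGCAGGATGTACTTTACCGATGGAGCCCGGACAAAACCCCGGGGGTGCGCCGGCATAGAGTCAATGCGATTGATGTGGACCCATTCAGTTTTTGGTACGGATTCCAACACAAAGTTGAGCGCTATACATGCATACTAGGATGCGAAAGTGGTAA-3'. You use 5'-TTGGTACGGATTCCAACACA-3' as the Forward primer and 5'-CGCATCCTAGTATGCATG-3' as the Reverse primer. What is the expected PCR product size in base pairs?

53 bp

Scanning the template, TTGGTACGGATTCCAACACA occurs at positions 117–136; this primer anneals to the bottom strand there with its 3' end pointing downstream.
The reverse primer's reverse complement is CATGCATACTAGGATGCG, which matches the template at positions 152–169.
Amplicon spans positions 117–169: 53 bp.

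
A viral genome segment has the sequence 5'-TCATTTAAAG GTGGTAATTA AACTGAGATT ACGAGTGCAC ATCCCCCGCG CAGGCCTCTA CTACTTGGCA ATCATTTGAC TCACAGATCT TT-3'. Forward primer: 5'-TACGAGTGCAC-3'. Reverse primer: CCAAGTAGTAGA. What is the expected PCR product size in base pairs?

Scanning the template, TACGAGTGCAC occurs at positions 30–40; this primer anneals to the bottom strand there with its 3' end pointing downstream.
Taking the reverse complement of CCAAGTAGTAGA gives TCTACTACTTGG, found at positions 57–68 on the template; the primer anneals here to the top strand with its 3' end pointing upstream.
The product runs from position 30 to position 68, so its length is 68 − 30 + 1 = 39 bp.

39 bp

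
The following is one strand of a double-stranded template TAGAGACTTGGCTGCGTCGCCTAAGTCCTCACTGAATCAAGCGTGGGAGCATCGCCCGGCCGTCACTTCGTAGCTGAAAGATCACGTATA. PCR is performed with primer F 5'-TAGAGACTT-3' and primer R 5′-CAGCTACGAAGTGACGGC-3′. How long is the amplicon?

76 bp

The forward primer matches the template at positions 1–9.
Reverse complement of the reverse primer: GCCGTCACTTCGTAGCTG. This occurs on the top strand at positions 59–76.
Amplicon spans positions 1–76: 76 bp.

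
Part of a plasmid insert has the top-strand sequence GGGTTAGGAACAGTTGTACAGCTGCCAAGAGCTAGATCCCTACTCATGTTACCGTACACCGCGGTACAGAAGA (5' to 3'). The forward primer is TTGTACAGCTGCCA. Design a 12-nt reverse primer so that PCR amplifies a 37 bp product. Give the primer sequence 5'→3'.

The forward primer binds at positions 14–27, so a 37 bp product ends at position 14 + 37 − 1 = 50.
The reverse primer anneals to the top strand over positions 39–50, i.e. to CCTACTCATGTT.
Its sequence written 5'→3' is the reverse complement: AACATGAGTAGG.

5'-AACATGAGTAGG-3'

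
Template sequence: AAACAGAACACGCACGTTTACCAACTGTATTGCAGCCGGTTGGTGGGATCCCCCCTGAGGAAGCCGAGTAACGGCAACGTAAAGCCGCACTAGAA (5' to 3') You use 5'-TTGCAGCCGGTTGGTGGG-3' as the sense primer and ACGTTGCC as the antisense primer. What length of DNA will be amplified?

51 bp

Scanning the template, TTGCAGCCGGTTGGTGGG occurs at positions 30–47; this primer anneals to the bottom strand there with its 3' end pointing downstream.
The reverse primer's reverse complement is GGCAACGT, which matches the template at positions 73–80.
The product runs from position 30 to position 80, so its length is 80 − 30 + 1 = 51 bp.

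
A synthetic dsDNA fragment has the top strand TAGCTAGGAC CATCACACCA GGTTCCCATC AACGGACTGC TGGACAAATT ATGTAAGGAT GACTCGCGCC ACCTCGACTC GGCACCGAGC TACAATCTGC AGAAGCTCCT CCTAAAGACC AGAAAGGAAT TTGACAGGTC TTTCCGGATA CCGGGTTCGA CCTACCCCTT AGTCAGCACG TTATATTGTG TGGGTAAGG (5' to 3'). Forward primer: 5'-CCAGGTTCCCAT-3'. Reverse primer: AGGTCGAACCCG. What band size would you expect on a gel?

146 bp

Scanning the template, CCAGGTTCCCAT occurs at positions 18–29; this primer anneals to the bottom strand there with its 3' end pointing downstream.
The reverse primer's reverse complement is CGGGTTCGACCT, which matches the template at positions 152–163.
The product runs from position 18 to position 163, so its length is 163 − 18 + 1 = 146 bp.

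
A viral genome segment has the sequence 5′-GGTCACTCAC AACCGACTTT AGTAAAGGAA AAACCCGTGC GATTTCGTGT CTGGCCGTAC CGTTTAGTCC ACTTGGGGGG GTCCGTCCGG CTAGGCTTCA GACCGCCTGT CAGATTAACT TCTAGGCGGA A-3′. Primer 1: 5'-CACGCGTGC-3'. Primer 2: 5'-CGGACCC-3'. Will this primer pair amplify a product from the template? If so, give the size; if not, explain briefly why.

Primer 1 (CACGCGTGC) does not match the top strand, and its reverse complement GCACGCGTG does not match either.
With no annealing site for primer 1, no amplification occurs.

No product — primer 1 has no binding site in the template.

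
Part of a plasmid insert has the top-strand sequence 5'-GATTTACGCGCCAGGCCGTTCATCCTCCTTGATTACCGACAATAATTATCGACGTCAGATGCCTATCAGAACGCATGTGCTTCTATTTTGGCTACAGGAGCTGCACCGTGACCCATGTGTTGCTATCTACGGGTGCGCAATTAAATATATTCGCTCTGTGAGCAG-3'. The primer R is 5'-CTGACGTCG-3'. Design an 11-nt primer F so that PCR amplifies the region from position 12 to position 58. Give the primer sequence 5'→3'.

The reverse primer's reverse complement CGACGTCAG matches the template at positions 50–58; the product starts at position 12.
The forward primer is identical to the top strand over positions 12–22: CAGGCCGTTCA.

5'-CAGGCCGTTCA-3'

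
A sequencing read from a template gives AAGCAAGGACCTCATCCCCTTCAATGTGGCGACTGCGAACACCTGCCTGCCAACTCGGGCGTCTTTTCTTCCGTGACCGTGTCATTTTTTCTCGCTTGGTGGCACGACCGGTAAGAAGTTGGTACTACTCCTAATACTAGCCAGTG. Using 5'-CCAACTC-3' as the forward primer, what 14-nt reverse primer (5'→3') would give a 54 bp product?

The forward primer binds at positions 50–56, so a 54 bp product ends at position 50 + 54 − 1 = 103.
The reverse primer anneals to the top strand over positions 90–103, i.e. to TCTCGCTTGGTGGC.
Its sequence written 5'→3' is the reverse complement: GCCACCAAGCGAGA.

5'-GCCACCAAGCGAGA-3'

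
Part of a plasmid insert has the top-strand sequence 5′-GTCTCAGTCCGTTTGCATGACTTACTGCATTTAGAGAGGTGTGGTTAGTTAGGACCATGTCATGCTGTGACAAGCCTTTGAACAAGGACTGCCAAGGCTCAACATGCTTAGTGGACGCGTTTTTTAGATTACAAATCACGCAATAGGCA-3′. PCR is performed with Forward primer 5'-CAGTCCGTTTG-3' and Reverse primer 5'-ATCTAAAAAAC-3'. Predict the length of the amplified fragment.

125 bp

The forward primer matches the template at positions 5–15.
Taking the reverse complement of ATCTAAAAAAC gives GTTTTTTAGAT, found at positions 119–129 on the template; the primer anneals here to the top strand with its 3' end pointing upstream.
Product length = (reverse-primer end) − (forward-primer start) + 1 = 129 − 5 + 1 = 125 bp.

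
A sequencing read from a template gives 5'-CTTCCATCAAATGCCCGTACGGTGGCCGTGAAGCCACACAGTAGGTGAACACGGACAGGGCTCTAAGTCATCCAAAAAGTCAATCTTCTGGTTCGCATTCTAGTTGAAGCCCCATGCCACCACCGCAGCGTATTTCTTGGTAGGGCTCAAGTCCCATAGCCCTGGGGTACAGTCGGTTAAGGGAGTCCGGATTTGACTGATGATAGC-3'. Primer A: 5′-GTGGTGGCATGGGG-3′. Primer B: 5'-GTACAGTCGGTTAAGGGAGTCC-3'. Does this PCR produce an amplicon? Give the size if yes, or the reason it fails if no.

Primer A (GTGGTGGCATGGGG) has reverse complement CCCCATGCCACCAC, which matches the top strand at positions 110–123; primer A anneals to the top strand there with its 3' end pointing upstream toward position 110.
Primer B (GTACAGTCGGTTAAGGGAGTCC) matches the top strand directly at positions 167–188; it anneals to the bottom strand with its 3' end pointing downstream toward position 188.
The 3' ends diverge (primer A extends toward position 1, primer B toward position 207), so the primers never converge on a shared product.

No product — the primers' 3' ends point away from each other.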